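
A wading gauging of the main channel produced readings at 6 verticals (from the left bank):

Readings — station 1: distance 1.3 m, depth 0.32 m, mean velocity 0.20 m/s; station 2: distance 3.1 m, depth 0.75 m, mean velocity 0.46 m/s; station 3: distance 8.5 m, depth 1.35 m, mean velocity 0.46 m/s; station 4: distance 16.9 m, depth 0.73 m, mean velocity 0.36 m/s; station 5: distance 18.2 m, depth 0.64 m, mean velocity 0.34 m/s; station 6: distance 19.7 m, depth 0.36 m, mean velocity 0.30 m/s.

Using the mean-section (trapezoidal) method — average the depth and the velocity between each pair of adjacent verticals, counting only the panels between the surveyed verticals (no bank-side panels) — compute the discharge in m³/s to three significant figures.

7.06 m³/s

Panel 1-2: Δb = 1.8 m, d̄ = (0.32+0.75)/2 = 0.535, v̄ = (0.20+0.46)/2 = 0.33 → q = 1.8×0.535×0.33 = 0.3178 m³/s
Panel 2-3: Δb = 5.4 m, d̄ = (0.75+1.35)/2 = 1.05, v̄ = (0.46+0.46)/2 = 0.46 → q = 5.4×1.05×0.46 = 2.608 m³/s
Panel 3-4: Δb = 8.4 m, d̄ = (1.35+0.73)/2 = 1.04, v̄ = (0.46+0.36)/2 = 0.41 → q = 8.4×1.04×0.41 = 3.582 m³/s
Panel 4-5: Δb = 1.3 m, d̄ = (0.73+0.64)/2 = 0.685, v̄ = (0.36+0.34)/2 = 0.35 → q = 1.3×0.685×0.35 = 0.3117 m³/s
Panel 5-6: Δb = 1.5 m, d̄ = (0.64+0.36)/2 = 0.5, v̄ = (0.34+0.30)/2 = 0.32 → q = 1.5×0.5×0.32 = 0.2400 m³/s
Q = Σ q = 7.059 m³/s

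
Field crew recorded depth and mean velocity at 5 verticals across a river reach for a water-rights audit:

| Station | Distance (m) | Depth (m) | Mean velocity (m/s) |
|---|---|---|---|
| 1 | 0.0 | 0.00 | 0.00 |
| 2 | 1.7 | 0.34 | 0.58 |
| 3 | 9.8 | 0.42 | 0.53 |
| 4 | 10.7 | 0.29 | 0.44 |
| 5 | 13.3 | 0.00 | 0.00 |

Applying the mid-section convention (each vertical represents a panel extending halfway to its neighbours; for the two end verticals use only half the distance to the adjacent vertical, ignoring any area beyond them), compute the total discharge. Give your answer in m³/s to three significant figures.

w_2 = (9.8 − 0.0)/2 = 4.9 m; q_2 = 0.58 × 0.34 × 4.9 = 0.9663 m³/s
w_3 = (10.7 − 1.7)/2 = 4.5 m; q_3 = 0.53 × 0.42 × 4.5 = 1.002 m³/s
w_4 = (13.3 − 9.8)/2 = 1.75 m; q_4 = 0.44 × 0.29 × 1.75 = 0.2233 m³/s
Stations 1, 5 contribute zero (depth or velocity is 0).
Q = Σ qᵢ = 2.191 m³/s

2.19 m³/s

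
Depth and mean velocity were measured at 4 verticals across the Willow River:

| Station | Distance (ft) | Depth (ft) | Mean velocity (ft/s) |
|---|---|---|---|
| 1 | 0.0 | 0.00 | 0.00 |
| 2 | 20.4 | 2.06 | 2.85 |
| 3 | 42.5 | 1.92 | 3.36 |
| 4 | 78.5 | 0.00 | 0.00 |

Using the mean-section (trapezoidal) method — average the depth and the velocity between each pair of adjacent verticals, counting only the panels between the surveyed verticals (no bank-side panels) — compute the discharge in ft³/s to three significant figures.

225 ft³/s

Panel 1-2: Δb = 20.4 ft, d̄ = (0.00+2.06)/2 = 1.03, v̄ = (0.00+2.85)/2 = 1.425 → q = 20.4×1.03×1.425 = 29.94 ft³/s
Panel 2-3: Δb = 22.1 ft, d̄ = (2.06+1.92)/2 = 1.99, v̄ = (2.85+3.36)/2 = 3.105 → q = 22.1×1.99×3.105 = 136.6 ft³/s
Panel 3-4: Δb = 36 ft, d̄ = (1.92+0.00)/2 = 0.96, v̄ = (3.36+0.00)/2 = 1.68 → q = 36×0.96×1.68 = 58.06 ft³/s
Q = Σ q = 224.6 ft³/s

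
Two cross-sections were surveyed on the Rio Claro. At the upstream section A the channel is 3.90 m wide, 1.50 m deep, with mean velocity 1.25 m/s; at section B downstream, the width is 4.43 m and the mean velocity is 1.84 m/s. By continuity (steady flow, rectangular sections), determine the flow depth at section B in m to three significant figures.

0.897 m

Q = A₁V₁ = (3.90×1.50) × 1.25 = 7.313 m³/s
d₂ = Q/(b₂ V₂) = 7.313/(4.43×1.84) = 0.8971 m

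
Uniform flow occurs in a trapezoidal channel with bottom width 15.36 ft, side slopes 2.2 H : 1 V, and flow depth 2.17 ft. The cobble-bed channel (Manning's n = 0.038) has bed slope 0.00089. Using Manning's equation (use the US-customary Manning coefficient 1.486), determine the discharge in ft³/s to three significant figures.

A = (b + z·y)·y = (15.36 + 2.2×2.17)×2.17 = 43.69 ft²
P = b + 2y√(1+z²) = 15.36 + 2×2.17×√(1+2.2²) = 25.85 ft
R = A/P = 43.69/25.85 = 1.690 ft
Q = (1.486/n)·A·R^(2/3)·S^(1/2) = (1.486/0.038) × 43.69 × 1.690^(2/3) × 0.00089^(1/2) = 72.33 ft³/s

72.3 ft³/s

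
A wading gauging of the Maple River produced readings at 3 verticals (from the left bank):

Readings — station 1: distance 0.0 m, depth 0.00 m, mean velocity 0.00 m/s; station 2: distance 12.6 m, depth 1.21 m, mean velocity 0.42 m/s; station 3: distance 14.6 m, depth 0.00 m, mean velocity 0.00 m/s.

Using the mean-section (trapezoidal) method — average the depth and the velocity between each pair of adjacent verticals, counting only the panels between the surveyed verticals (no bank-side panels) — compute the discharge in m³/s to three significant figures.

Panel 1-2: Δb = 12.6 m, d̄ = (0.00+1.21)/2 = 0.605, v̄ = (0.00+0.42)/2 = 0.21 → q = 12.6×0.605×0.21 = 1.601 m³/s
Panel 2-3: Δb = 2 m, d̄ = (1.21+0.00)/2 = 0.605, v̄ = (0.42+0.00)/2 = 0.21 → q = 2×0.605×0.21 = 0.2541 m³/s
Q = Σ q = 1.855 m³/s

1.85 m³/s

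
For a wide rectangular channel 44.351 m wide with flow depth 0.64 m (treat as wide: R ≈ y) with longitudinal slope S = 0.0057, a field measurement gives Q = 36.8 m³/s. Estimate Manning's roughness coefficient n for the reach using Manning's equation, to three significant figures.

A = b·y = 44.351 × 0.64 = 28.38 m²
Wide channel: R ≈ y = 0.64 m
n = (1/Q)·A·R^(2/3)·S^(1/2) = (1/36.8) × 28.38 × 0.7427 × 0.07550 = 0.04325

0.0432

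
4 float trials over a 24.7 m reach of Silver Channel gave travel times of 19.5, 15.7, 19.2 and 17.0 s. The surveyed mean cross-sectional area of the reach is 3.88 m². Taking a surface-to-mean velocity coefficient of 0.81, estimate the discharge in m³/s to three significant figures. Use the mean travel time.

4.35 m³/s

t̄ = (19.5 + 15.7 + 19.2 + 17.0) / 4 = 17.85 s
v_surface = L / t̄ = 24.7 / 17.85 = 1.384 m/s
v_mean = 0.81 × 1.384 = 1.121 m/s
Q = A × v_mean = 3.88 × 1.121 = 4.349 m³/s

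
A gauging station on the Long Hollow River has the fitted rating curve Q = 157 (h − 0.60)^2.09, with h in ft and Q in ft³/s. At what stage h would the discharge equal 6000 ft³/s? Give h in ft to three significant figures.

6.32 ft

h − h₀ = (Q/C)^(1/b) = (6000/157)^(1/2.09) = 5.716 ft
h = 0.60 + 5.716 = 6.316 ft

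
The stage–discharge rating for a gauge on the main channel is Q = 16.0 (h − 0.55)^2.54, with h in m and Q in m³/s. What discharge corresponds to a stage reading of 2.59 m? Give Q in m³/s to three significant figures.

97.9 m³/s

Q = 16.0 × (2.59 − 0.55)^2.54 = 16.0 × 2.04^2.54 = 97.85 m³/s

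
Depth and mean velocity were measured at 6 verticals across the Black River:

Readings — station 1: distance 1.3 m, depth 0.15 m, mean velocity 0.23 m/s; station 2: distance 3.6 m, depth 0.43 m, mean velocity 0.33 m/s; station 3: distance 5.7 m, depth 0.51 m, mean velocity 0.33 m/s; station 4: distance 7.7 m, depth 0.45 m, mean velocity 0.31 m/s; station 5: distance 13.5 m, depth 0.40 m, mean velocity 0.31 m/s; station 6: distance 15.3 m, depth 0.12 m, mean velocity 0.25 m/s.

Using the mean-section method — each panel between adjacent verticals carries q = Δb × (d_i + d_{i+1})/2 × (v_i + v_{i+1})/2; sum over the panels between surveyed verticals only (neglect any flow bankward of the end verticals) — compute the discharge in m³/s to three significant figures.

Panel 1-2: Δb = 2.3 m, d̄ = (0.15+0.43)/2 = 0.29, v̄ = (0.23+0.33)/2 = 0.28 → q = 2.3×0.29×0.28 = 0.1868 m³/s
Panel 2-3: Δb = 2.1 m, d̄ = (0.43+0.51)/2 = 0.47, v̄ = (0.33+0.33)/2 = 0.33 → q = 2.1×0.47×0.33 = 0.3257 m³/s
Panel 3-4: Δb = 2 m, d̄ = (0.51+0.45)/2 = 0.48, v̄ = (0.33+0.31)/2 = 0.32 → q = 2×0.48×0.32 = 0.3072 m³/s
Panel 4-5: Δb = 5.8 m, d̄ = (0.45+0.40)/2 = 0.425, v̄ = (0.31+0.31)/2 = 0.31 → q = 5.8×0.425×0.31 = 0.7642 m³/s
Panel 5-6: Δb = 1.8 m, d̄ = (0.40+0.12)/2 = 0.26, v̄ = (0.31+0.25)/2 = 0.28 → q = 1.8×0.26×0.28 = 0.1310 m³/s
Q = Σ q = 1.715 m³/s

1.71 m³/s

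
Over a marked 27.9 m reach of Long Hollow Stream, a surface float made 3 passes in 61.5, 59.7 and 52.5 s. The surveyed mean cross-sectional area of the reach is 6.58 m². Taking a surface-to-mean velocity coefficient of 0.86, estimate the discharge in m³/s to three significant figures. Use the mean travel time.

t̄ = (61.5 + 59.7 + 52.5) / 3 = 57.9 s
v_surface = L / t̄ = 27.9 / 57.9 = 0.4819 m/s
v_mean = 0.86 × 0.4819 = 0.4144 m/s
Q = A × v_mean = 6.58 × 0.4144 = 2.727 m³/s

2.73 m³/s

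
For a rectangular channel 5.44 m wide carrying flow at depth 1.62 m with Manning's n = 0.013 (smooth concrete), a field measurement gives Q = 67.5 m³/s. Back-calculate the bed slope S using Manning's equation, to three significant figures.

A = b·y = 5.44 × 1.62 = 8.813 m²
P = b + 2y = 5.44 + 2×1.62 = 8.680 m
R = A/P = 8.813/8.680 = 1.015 m
S = (Q·n / (1·A·R^(2/3)))² = (67.5×0.013 / (1×8.813×1.010))² = 0.009716

0.00972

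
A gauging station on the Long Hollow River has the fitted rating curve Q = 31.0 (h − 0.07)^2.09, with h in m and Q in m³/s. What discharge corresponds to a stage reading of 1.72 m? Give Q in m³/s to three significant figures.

88.3 m³/s

Q = 31.0 × (1.72 − 0.07)^2.09 = 31.0 × 1.65^2.09 = 88.29 m³/s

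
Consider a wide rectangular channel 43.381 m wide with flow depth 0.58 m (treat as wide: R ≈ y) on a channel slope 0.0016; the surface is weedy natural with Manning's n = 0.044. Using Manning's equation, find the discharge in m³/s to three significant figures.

15.9 m³/s

A = b·y = 43.381 × 0.58 = 25.16 m²
Wide channel: R ≈ y = 0.58 m
Q = (1/n)·A·R^(2/3)·S^(1/2) = (1/0.044) × 25.16 × 0.5800^(2/3) × 0.0016^(1/2) = 15.91 m³/s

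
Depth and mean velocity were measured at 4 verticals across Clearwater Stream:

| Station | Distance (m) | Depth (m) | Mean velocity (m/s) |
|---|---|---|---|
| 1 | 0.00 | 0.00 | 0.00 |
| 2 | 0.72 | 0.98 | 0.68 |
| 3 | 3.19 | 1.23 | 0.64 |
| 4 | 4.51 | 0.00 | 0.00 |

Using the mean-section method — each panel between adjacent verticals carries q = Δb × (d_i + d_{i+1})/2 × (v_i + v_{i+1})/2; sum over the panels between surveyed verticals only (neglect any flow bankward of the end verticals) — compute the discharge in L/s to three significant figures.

Panel 1-2: Δb = 0.72 m, d̄ = (0.00+0.98)/2 = 0.49, v̄ = (0.00+0.68)/2 = 0.34 → q = 0.72×0.49×0.34 = 0.1200 m³/s
Panel 2-3: Δb = 2.47 m, d̄ = (0.98+1.23)/2 = 1.105, v̄ = (0.68+0.64)/2 = 0.66 → q = 2.47×1.105×0.66 = 1.801 m³/s
Panel 3-4: Δb = 1.32 m, d̄ = (1.23+0.00)/2 = 0.615, v̄ = (0.64+0.00)/2 = 0.32 → q = 1.32×0.615×0.32 = 0.2598 m³/s
Q = Σ q = 2.181 m³/s
= 2.181 × 1000 = 2181 L/s

2180 L/s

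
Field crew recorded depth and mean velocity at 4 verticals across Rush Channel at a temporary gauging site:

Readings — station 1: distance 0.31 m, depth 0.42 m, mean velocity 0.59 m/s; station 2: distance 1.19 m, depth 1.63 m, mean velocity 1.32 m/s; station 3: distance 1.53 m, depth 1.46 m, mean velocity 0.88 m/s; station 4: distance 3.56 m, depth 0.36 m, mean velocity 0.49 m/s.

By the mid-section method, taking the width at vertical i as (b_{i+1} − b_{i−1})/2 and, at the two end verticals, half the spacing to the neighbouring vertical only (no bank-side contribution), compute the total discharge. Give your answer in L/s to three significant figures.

3120 L/s

w_1 = (1.19 − 0.31)/2 = 0.44 m; q_1 = 0.59 × 0.42 × 0.44 = 0.1090 m³/s
w_2 = (1.53 − 0.31)/2 = 0.61 m; q_2 = 1.32 × 1.63 × 0.61 = 1.312 m³/s
w_3 = (3.56 − 1.19)/2 = 1.185 m; q_3 = 0.88 × 1.46 × 1.185 = 1.522 m³/s
w_4 = (3.56 − 1.53)/2 = 1.015 m; q_4 = 0.49 × 0.36 × 1.015 = 0.1790 m³/s
Q = Σ qᵢ = 3.123 m³/s
= 3.123 × 1000 = 3123 L/s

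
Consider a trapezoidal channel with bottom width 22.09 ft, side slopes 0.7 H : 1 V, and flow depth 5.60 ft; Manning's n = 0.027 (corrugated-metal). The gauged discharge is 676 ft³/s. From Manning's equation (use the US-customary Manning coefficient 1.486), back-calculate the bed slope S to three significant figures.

0.00109

A = (b + z·y)·y = (22.09 + 0.7×5.60)×5.60 = 145.7 ft²
P = b + 2y√(1+z²) = 22.09 + 2×5.60×√(1+0.7²) = 35.76 ft
R = A/P = 145.7/35.76 = 4.073 ft
S = (Q·n / (1.486·A·R^(2/3)))² = (676×0.027 / (1.486×145.7×2.550))² = 0.001093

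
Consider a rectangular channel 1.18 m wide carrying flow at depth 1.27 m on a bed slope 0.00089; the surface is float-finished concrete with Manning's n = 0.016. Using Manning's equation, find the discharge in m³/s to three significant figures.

1.52 m³/s

A = b·y = 1.18 × 1.27 = 1.499 m²
P = b + 2y = 1.18 + 2×1.27 = 3.720 m
R = A/P = 1.499/3.720 = 0.4028 m
Q = (1/n)·A·R^(2/3)·S^(1/2) = (1/0.016) × 1.499 × 0.4028^(2/3) × 0.00089^(1/2) = 1.524 m³/s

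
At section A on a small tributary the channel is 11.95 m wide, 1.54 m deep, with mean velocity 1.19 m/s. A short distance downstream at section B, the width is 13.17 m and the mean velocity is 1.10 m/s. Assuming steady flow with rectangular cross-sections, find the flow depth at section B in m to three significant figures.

1.51 m

Q = A₁V₁ = (11.95×1.54) × 1.19 = 21.90 m³/s
d₂ = Q/(b₂ V₂) = 21.90/(13.17×1.10) = 1.512 m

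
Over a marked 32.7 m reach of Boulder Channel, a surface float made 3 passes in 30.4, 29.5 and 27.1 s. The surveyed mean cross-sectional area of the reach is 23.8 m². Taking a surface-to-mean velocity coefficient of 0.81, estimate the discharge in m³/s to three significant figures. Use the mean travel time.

t̄ = (30.4 + 29.5 + 27.1) / 3 = 29 s
v_surface = L / t̄ = 32.7 / 29 = 1.128 m/s
v_mean = 0.81 × 1.128 = 0.9133 m/s
Q = A × v_mean = 23.8 × 0.9133 = 21.74 m³/s

21.7 m³/s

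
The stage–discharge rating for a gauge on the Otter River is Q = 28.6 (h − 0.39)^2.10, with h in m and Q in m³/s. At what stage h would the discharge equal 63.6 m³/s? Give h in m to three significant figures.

h − h₀ = (Q/C)^(1/b) = (63.6/28.6)^(1/2.10) = 1.463 m
h = 0.39 + 1.463 = 1.853 m

1.85 m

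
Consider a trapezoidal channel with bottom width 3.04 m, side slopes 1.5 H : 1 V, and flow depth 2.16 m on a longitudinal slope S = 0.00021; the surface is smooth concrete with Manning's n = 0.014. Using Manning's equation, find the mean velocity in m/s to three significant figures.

1.20 m/s

A = (b + z·y)·y = (3.04 + 1.5×2.16)×2.16 = 13.56 m²
P = b + 2y√(1+z²) = 3.04 + 2×2.16×√(1+1.5²) = 10.83 m
R = A/P = 13.56/10.83 = 1.253 m
Q = (1/n)·A·R^(2/3)·S^(1/2) = (1/0.014) × 13.56 × 1.253^(2/3) × 0.00021^(1/2) = 16.32 m³/s
V = Q/A = 16.32/13.56 = 1.203 m/s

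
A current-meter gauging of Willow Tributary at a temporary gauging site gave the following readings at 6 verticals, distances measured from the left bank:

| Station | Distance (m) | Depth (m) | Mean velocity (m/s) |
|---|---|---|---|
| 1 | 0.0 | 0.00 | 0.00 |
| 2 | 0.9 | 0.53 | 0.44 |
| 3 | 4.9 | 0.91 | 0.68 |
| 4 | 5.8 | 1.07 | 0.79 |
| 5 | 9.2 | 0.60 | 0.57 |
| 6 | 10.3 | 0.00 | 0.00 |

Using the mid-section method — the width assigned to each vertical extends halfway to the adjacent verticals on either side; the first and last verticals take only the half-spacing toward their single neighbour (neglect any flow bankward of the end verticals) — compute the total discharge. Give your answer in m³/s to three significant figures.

w_2 = (4.9 − 0.0)/2 = 2.45 m; q_2 = 0.44 × 0.53 × 2.45 = 0.5713 m³/s
w_3 = (5.8 − 0.9)/2 = 2.45 m; q_3 = 0.68 × 0.91 × 2.45 = 1.516 m³/s
w_4 = (9.2 − 4.9)/2 = 2.15 m; q_4 = 0.79 × 1.07 × 2.15 = 1.817 m³/s
w_5 = (10.3 − 5.8)/2 = 2.25 m; q_5 = 0.57 × 0.60 × 2.25 = 0.7695 m³/s
Stations 1, 6 contribute zero (depth or velocity is 0).
Q = Σ qᵢ = 4.674 m³/s

4.67 m³/s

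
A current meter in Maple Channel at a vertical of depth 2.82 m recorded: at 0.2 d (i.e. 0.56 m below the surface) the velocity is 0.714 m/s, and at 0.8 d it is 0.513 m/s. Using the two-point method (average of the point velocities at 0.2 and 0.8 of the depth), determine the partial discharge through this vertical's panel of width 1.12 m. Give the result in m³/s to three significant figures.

v̄ = (0.714 + 0.513) / 2 = 0.6135 m/s
q = v̄ × d × w = 0.6135 × 2.82 × 1.12 = 1.938 m³/s

1.94 m³/s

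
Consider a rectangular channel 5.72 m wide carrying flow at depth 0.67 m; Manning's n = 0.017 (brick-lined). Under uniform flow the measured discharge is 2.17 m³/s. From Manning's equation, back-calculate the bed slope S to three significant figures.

0.000209

A = b·y = 5.72 × 0.67 = 3.832 m²
P = b + 2y = 5.72 + 2×0.67 = 7.060 m
R = A/P = 3.832/7.060 = 0.5428 m
S = (Q·n / (1·A·R^(2/3)))² = (2.17×0.017 / (1×3.832×0.6654))² = 0.0002092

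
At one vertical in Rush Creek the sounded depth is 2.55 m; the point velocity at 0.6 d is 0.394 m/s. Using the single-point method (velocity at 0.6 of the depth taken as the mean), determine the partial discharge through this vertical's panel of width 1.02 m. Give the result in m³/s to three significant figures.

1.02 m³/s

v̄ = v₀.₆ = 0.394 m/s
q = v̄ × d × w = 0.3940 × 2.55 × 1.02 = 1.025 m³/s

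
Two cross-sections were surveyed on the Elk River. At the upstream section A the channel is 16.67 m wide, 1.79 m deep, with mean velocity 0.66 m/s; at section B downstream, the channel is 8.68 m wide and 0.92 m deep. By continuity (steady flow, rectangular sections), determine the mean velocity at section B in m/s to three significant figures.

2.47 m/s

Q = A₁V₁ = (16.67×1.79) × 0.66 = 19.69 m³/s
A₂ = 8.68 × 0.92 = 7.986 m²
V₂ = Q/A₂ = 19.69/7.986 = 2.466 m/s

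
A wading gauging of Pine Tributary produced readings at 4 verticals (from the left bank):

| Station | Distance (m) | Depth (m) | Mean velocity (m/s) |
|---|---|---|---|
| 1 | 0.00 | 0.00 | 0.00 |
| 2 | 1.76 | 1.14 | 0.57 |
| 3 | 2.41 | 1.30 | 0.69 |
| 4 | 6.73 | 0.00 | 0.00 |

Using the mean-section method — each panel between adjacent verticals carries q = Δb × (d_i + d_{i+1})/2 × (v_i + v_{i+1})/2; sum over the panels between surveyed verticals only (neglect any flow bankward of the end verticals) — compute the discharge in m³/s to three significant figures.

1.75 m³/s

Panel 1-2: Δb = 1.76 m, d̄ = (0.00+1.14)/2 = 0.57, v̄ = (0.00+0.57)/2 = 0.285 → q = 1.76×0.57×0.285 = 0.2859 m³/s
Panel 2-3: Δb = 0.65 m, d̄ = (1.14+1.30)/2 = 1.22, v̄ = (0.57+0.69)/2 = 0.63 → q = 0.65×1.22×0.63 = 0.4996 m³/s
Panel 3-4: Δb = 4.32 m, d̄ = (1.30+0.00)/2 = 0.65, v̄ = (0.69+0.00)/2 = 0.345 → q = 4.32×0.65×0.345 = 0.9688 m³/s
Q = Σ q = 1.754 m³/s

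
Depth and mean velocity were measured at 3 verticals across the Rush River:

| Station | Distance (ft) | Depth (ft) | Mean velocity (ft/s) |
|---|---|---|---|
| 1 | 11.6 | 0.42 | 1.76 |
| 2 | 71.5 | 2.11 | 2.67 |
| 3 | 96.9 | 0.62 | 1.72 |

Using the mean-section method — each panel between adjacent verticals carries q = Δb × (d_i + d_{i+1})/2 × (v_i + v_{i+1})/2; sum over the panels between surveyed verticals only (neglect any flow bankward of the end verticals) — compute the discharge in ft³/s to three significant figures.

244 ft³/s

Panel 1-2: Δb = 59.9 ft, d̄ = (0.42+2.11)/2 = 1.265, v̄ = (1.76+2.67)/2 = 2.215 → q = 59.9×1.265×2.215 = 167.8 ft³/s
Panel 2-3: Δb = 25.4 ft, d̄ = (2.11+0.62)/2 = 1.365, v̄ = (2.67+1.72)/2 = 2.195 → q = 25.4×1.365×2.195 = 76.10 ft³/s
Q = Σ q = 243.9 ft³/s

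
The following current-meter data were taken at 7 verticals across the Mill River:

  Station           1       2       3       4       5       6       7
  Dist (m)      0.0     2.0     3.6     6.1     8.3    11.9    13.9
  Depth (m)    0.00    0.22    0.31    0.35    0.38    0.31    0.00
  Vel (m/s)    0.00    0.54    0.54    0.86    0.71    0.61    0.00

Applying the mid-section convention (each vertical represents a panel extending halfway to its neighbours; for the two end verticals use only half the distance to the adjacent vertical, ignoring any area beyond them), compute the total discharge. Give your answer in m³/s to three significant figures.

w_2 = (3.6 − 0.0)/2 = 1.8 m; q_2 = 0.54 × 0.22 × 1.8 = 0.2138 m³/s
w_3 = (6.1 − 2.0)/2 = 2.05 m; q_3 = 0.54 × 0.31 × 2.05 = 0.3432 m³/s
w_4 = (8.3 − 3.6)/2 = 2.35 m; q_4 = 0.86 × 0.35 × 2.35 = 0.7074 m³/s
w_5 = (11.9 − 6.1)/2 = 2.9 m; q_5 = 0.71 × 0.38 × 2.9 = 0.7824 m³/s
w_6 = (13.9 − 8.3)/2 = 2.8 m; q_6 = 0.61 × 0.31 × 2.8 = 0.5295 m³/s
Stations 1, 7 contribute zero (depth or velocity is 0).
Q = Σ qᵢ = 2.576 m³/s

2.58 m³/s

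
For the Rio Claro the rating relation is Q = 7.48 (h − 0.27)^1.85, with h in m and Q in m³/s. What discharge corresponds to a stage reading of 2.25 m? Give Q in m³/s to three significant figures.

26.5 m³/s

Q = 7.48 × (2.25 − 0.27)^1.85 = 7.48 × 1.98^1.85 = 26.47 m³/s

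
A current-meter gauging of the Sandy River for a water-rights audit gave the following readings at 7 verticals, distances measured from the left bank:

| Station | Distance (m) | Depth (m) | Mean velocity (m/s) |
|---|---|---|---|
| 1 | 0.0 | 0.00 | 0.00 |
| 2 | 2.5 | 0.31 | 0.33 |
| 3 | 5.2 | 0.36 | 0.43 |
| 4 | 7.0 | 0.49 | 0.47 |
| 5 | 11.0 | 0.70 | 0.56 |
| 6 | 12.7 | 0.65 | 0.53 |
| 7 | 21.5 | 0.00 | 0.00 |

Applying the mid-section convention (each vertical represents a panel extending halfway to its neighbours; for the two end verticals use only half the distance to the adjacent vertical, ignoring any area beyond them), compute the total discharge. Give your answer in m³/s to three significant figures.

w_2 = (5.2 − 0.0)/2 = 2.6 m; q_2 = 0.33 × 0.31 × 2.6 = 0.2660 m³/s
w_3 = (7.0 − 2.5)/2 = 2.25 m; q_3 = 0.43 × 0.36 × 2.25 = 0.3483 m³/s
w_4 = (11.0 − 5.2)/2 = 2.9 m; q_4 = 0.47 × 0.49 × 2.9 = 0.6679 m³/s
w_5 = (12.7 − 7.0)/2 = 2.85 m; q_5 = 0.56 × 0.70 × 2.85 = 1.117 m³/s
w_6 = (21.5 − 11.0)/2 = 5.25 m; q_6 = 0.53 × 0.65 × 5.25 = 1.809 m³/s
Stations 1, 7 contribute zero (depth or velocity is 0).
Q = Σ qᵢ = 4.208 m³/s

4.21 m³/s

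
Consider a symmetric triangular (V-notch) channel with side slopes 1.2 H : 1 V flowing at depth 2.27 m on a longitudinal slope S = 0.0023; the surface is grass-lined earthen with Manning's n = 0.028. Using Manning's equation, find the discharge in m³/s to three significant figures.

A = z·y² = 1.2×2.27² = 6.183 m²
P = 2y√(1+z²) = 2×2.27×√(1+1.2²) = 7.092 m
R = A/P = 6.183/7.092 = 0.8719 m
Q = (1/n)·A·R^(2/3)·S^(1/2) = (1/0.028) × 6.183 × 0.8719^(2/3) × 0.0023^(1/2) = 9.666 m³/s

9.67 m³/s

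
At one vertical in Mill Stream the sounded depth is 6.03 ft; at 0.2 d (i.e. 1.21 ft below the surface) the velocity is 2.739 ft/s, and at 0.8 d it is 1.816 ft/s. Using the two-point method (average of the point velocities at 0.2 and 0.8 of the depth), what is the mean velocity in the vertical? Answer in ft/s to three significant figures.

v̄ = (2.739 + 1.816) / 2 = 2.278 ft/s

2.28 ft/s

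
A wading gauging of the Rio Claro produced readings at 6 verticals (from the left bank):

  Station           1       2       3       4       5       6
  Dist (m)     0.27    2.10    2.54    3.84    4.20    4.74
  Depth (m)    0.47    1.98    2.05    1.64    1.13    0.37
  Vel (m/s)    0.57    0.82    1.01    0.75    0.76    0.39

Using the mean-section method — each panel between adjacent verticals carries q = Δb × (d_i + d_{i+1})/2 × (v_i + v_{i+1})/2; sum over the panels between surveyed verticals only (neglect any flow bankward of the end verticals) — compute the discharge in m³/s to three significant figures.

Panel 1-2: Δb = 1.83 m, d̄ = (0.47+1.98)/2 = 1.225, v̄ = (0.57+0.82)/2 = 0.695 → q = 1.83×1.225×0.695 = 1.558 m³/s
Panel 2-3: Δb = 0.44 m, d̄ = (1.98+2.05)/2 = 2.015, v̄ = (0.82+1.01)/2 = 0.915 → q = 0.44×2.015×0.915 = 0.8112 m³/s
Panel 3-4: Δb = 1.3 m, d̄ = (2.05+1.64)/2 = 1.845, v̄ = (1.01+0.75)/2 = 0.88 → q = 1.3×1.845×0.88 = 2.111 m³/s
Panel 4-5: Δb = 0.36 m, d̄ = (1.64+1.13)/2 = 1.385, v̄ = (0.75+0.76)/2 = 0.755 → q = 0.36×1.385×0.755 = 0.3764 m³/s
Panel 5-6: Δb = 0.54 m, d̄ = (1.13+0.37)/2 = 0.75, v̄ = (0.76+0.39)/2 = 0.575 → q = 0.54×0.75×0.575 = 0.2329 m³/s
Q = Σ q = 5.089 m³/s

5.09 m³/s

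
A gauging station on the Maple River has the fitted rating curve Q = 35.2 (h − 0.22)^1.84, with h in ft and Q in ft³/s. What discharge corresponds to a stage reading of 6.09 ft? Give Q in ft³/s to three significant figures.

Q = 35.2 × (6.09 − 0.22)^1.84 = 35.2 × 5.87^1.84 = 913.8 ft³/s

914 ft³/s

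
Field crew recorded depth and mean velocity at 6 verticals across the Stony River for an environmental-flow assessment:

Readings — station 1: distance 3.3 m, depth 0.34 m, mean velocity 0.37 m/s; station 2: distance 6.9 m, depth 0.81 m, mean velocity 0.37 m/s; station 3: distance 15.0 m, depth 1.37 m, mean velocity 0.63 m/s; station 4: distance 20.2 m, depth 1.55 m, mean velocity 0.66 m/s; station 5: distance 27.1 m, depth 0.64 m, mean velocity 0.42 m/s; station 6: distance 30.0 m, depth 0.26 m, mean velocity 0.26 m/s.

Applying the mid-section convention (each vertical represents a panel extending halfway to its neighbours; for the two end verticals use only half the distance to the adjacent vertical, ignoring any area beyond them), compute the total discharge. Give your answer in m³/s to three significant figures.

15.3 m³/s

w_1 = (6.9 − 3.3)/2 = 1.8 m; q_1 = 0.37 × 0.34 × 1.8 = 0.2264 m³/s
w_2 = (15.0 − 3.3)/2 = 5.85 m; q_2 = 0.37 × 0.81 × 5.85 = 1.753 m³/s
w_3 = (20.2 − 6.9)/2 = 6.65 m; q_3 = 0.63 × 1.37 × 6.65 = 5.740 m³/s
w_4 = (27.1 − 15.0)/2 = 6.05 m; q_4 = 0.66 × 1.55 × 6.05 = 6.189 m³/s
w_5 = (30.0 − 20.2)/2 = 4.9 m; q_5 = 0.42 × 0.64 × 4.9 = 1.317 m³/s
w_6 = (30.0 − 27.1)/2 = 1.45 m; q_6 = 0.26 × 0.26 × 1.45 = 0.09802 m³/s
Q = Σ qᵢ = 15.32 m³/s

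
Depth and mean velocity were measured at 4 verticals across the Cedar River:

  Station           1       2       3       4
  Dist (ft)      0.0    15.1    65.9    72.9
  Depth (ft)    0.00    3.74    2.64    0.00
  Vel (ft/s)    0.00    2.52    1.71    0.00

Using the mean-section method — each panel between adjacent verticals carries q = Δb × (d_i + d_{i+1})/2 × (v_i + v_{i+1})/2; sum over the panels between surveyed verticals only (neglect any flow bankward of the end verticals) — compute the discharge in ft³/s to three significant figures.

Panel 1-2: Δb = 15.1 ft, d̄ = (0.00+3.74)/2 = 1.87, v̄ = (0.00+2.52)/2 = 1.26 → q = 15.1×1.87×1.26 = 35.58 ft³/s
Panel 2-3: Δb = 50.8 ft, d̄ = (3.74+2.64)/2 = 3.19, v̄ = (2.52+1.71)/2 = 2.115 → q = 50.8×3.19×2.115 = 342.7 ft³/s
Panel 3-4: Δb = 7 ft, d̄ = (2.64+0.00)/2 = 1.32, v̄ = (1.71+0.00)/2 = 0.855 → q = 7×1.32×0.855 = 7.900 ft³/s
Q = Σ q = 386.2 ft³/s

386 ft³/s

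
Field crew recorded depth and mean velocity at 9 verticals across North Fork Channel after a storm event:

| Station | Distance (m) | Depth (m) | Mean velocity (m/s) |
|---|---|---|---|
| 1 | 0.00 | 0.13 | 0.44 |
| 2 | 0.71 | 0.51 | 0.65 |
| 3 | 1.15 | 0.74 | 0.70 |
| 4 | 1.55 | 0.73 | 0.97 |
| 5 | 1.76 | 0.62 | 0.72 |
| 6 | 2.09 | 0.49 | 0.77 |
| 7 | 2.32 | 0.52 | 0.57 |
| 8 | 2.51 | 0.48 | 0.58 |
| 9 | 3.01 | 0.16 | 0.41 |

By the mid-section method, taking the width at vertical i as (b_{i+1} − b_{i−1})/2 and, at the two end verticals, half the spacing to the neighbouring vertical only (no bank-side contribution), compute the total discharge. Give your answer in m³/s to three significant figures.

w_1 = (0.71 − 0.00)/2 = 0.355 m; q_1 = 0.44 × 0.13 × 0.355 = 0.02031 m³/s
w_2 = (1.15 − 0.00)/2 = 0.575 m; q_2 = 0.65 × 0.51 × 0.575 = 0.1906 m³/s
w_3 = (1.55 − 0.71)/2 = 0.42 m; q_3 = 0.70 × 0.74 × 0.42 = 0.2176 m³/s
w_4 = (1.76 − 1.15)/2 = 0.305 m; q_4 = 0.97 × 0.73 × 0.305 = 0.2160 m³/s
w_5 = (2.09 − 1.55)/2 = 0.27 m; q_5 = 0.72 × 0.62 × 0.27 = 0.1205 m³/s
w_6 = (2.32 − 1.76)/2 = 0.28 m; q_6 = 0.77 × 0.49 × 0.28 = 0.1056 m³/s
w_7 = (2.51 − 2.09)/2 = 0.21 m; q_7 = 0.57 × 0.52 × 0.21 = 0.06224 m³/s
w_8 = (3.01 − 2.32)/2 = 0.345 m; q_8 = 0.58 × 0.48 × 0.345 = 0.09605 m³/s
w_9 = (3.01 − 2.51)/2 = 0.25 m; q_9 = 0.41 × 0.16 × 0.25 = 0.01640 m³/s
Q = Σ qᵢ = 1.045 m³/s

1.05 m³/s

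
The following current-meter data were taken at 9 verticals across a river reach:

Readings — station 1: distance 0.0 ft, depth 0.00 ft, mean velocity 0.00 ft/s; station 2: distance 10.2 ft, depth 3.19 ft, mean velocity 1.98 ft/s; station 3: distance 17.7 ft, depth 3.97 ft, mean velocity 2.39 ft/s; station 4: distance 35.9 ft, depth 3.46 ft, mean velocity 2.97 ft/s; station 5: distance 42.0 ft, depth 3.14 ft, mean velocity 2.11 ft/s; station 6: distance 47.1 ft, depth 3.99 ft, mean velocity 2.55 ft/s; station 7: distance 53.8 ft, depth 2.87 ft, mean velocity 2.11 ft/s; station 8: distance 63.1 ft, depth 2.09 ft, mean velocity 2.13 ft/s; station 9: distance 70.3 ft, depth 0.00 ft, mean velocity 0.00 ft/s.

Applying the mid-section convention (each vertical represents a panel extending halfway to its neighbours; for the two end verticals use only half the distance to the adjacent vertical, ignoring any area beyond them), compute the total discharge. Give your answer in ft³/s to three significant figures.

w_2 = (17.7 − 0.0)/2 = 8.85 ft; q_2 = 1.98 × 3.19 × 8.85 = 55.90 ft³/s
w_3 = (35.9 − 10.2)/2 = 12.85 ft; q_3 = 2.39 × 3.97 × 12.85 = 121.9 ft³/s
w_4 = (42.0 − 17.7)/2 = 12.15 ft; q_4 = 2.97 × 3.46 × 12.15 = 124.9 ft³/s
w_5 = (47.1 − 35.9)/2 = 5.6 ft; q_5 = 2.11 × 3.14 × 5.6 = 37.10 ft³/s
w_6 = (53.8 − 42.0)/2 = 5.9 ft; q_6 = 2.55 × 3.99 × 5.9 = 60.03 ft³/s
w_7 = (63.1 − 47.1)/2 = 8 ft; q_7 = 2.11 × 2.87 × 8 = 48.45 ft³/s
w_8 = (70.3 − 53.8)/2 = 8.25 ft; q_8 = 2.13 × 2.09 × 8.25 = 36.73 ft³/s
Stations 1, 9 contribute zero (depth or velocity is 0).
Q = Σ qᵢ = 485.0 ft³/s

485 ft³/s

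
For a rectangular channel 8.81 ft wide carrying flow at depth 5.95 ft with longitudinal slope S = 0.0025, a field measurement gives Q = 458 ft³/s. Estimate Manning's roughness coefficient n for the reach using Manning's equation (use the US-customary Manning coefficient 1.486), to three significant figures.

A = b·y = 8.81 × 5.95 = 52.42 ft²
P = b + 2y = 8.81 + 2×5.95 = 20.71 ft
R = A/P = 52.42/20.71 = 2.531 ft
n = (1.486/Q)·A·R^(2/3)·S^(1/2) = (1.486/458) × 52.42 × 1.857 × 0.05000 = 0.01579

0.0158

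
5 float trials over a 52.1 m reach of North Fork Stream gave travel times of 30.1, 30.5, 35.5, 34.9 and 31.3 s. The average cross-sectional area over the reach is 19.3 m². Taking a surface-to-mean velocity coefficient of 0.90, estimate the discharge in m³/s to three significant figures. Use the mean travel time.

t̄ = (30.1 + 30.5 + 35.5 + 34.9 + 31.3) / 5 = 32.46 s
v_surface = L / t̄ = 52.1 / 32.46 = 1.605 m/s
v_mean = 0.90 × 1.605 = 1.445 m/s
Q = A × v_mean = 19.3 × 1.445 = 27.88 m³/s

27.9 m³/s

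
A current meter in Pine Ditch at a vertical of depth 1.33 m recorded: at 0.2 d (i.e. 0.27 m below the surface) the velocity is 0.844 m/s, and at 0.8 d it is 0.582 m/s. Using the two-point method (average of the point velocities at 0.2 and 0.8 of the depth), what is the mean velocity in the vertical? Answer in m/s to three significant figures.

v̄ = (0.844 + 0.582) / 2 = 0.7130 m/s

0.713 m/s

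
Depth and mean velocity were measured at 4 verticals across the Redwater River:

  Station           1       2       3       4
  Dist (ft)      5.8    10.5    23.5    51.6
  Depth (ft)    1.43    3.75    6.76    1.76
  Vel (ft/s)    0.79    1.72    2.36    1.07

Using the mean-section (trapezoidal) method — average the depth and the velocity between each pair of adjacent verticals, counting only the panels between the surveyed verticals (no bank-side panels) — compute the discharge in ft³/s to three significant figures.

Panel 1-2: Δb = 4.7 ft, d̄ = (1.43+3.75)/2 = 2.59, v̄ = (0.79+1.72)/2 = 1.255 → q = 4.7×2.59×1.255 = 15.28 ft³/s
Panel 2-3: Δb = 13 ft, d̄ = (3.75+6.76)/2 = 5.255, v̄ = (1.72+2.36)/2 = 2.04 → q = 13×5.255×2.04 = 139.4 ft³/s
Panel 3-4: Δb = 28.1 ft, d̄ = (6.76+1.76)/2 = 4.26, v̄ = (2.36+1.07)/2 = 1.715 → q = 28.1×4.26×1.715 = 205.3 ft³/s
Q = Σ q = 359.9 ft³/s

360 ft³/s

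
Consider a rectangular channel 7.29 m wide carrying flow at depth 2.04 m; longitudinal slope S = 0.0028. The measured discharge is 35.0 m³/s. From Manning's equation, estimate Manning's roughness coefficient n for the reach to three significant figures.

A = b·y = 7.29 × 2.04 = 14.87 m²
P = b + 2y = 7.29 + 2×2.04 = 11.37 m
R = A/P = 14.87/11.37 = 1.308 m
n = (1/Q)·A·R^(2/3)·S^(1/2) = (1/35.0) × 14.87 × 1.196 × 0.05292 = 0.02689

0.0269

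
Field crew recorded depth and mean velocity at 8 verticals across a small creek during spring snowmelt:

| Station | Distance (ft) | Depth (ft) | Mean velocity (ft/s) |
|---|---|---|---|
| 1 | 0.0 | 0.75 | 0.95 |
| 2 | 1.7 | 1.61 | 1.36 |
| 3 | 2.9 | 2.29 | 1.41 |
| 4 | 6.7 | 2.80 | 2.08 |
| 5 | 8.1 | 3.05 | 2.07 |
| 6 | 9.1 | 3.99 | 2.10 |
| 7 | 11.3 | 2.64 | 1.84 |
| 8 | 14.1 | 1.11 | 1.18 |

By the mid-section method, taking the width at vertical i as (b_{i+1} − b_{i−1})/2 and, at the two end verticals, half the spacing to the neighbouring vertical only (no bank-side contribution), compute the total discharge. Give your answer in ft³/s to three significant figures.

w_1 = (1.7 − 0.0)/2 = 0.85 ft; q_1 = 0.95 × 0.75 × 0.85 = 0.6056 ft³/s
w_2 = (2.9 − 0.0)/2 = 1.45 ft; q_2 = 1.36 × 1.61 × 1.45 = 3.175 ft³/s
w_3 = (6.7 − 1.7)/2 = 2.5 ft; q_3 = 1.41 × 2.29 × 2.5 = 8.072 ft³/s
w_4 = (8.1 − 2.9)/2 = 2.6 ft; q_4 = 2.08 × 2.80 × 2.6 = 15.14 ft³/s
w_5 = (9.1 − 6.7)/2 = 1.2 ft; q_5 = 2.07 × 3.05 × 1.2 = 7.576 ft³/s
w_6 = (11.3 − 8.1)/2 = 1.6 ft; q_6 = 2.10 × 3.99 × 1.6 = 13.41 ft³/s
w_7 = (14.1 − 9.1)/2 = 2.5 ft; q_7 = 1.84 × 2.64 × 2.5 = 12.14 ft³/s
w_8 = (14.1 − 11.3)/2 = 1.4 ft; q_8 = 1.18 × 1.11 × 1.4 = 1.834 ft³/s
Q = Σ qᵢ = 61.96 ft³/s

62.0 ft³/s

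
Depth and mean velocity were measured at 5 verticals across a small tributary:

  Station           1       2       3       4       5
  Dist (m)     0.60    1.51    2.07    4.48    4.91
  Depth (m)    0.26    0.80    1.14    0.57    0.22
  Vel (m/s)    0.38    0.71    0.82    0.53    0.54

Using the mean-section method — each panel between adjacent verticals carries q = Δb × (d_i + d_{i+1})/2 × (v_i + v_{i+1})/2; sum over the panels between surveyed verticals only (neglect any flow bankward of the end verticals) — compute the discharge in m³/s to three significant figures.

Panel 1-2: Δb = 0.91 m, d̄ = (0.26+0.80)/2 = 0.53, v̄ = (0.38+0.71)/2 = 0.545 → q = 0.91×0.53×0.545 = 0.2629 m³/s
Panel 2-3: Δb = 0.56 m, d̄ = (0.80+1.14)/2 = 0.97, v̄ = (0.71+0.82)/2 = 0.765 → q = 0.56×0.97×0.765 = 0.4155 m³/s
Panel 3-4: Δb = 2.41 m, d̄ = (1.14+0.57)/2 = 0.855, v̄ = (0.82+0.53)/2 = 0.675 → q = 2.41×0.855×0.675 = 1.391 m³/s
Panel 4-5: Δb = 0.43 m, d̄ = (0.57+0.22)/2 = 0.395, v̄ = (0.53+0.54)/2 = 0.535 → q = 0.43×0.395×0.535 = 0.09087 m³/s
Q = Σ q = 2.160 m³/s

2.16 m³/s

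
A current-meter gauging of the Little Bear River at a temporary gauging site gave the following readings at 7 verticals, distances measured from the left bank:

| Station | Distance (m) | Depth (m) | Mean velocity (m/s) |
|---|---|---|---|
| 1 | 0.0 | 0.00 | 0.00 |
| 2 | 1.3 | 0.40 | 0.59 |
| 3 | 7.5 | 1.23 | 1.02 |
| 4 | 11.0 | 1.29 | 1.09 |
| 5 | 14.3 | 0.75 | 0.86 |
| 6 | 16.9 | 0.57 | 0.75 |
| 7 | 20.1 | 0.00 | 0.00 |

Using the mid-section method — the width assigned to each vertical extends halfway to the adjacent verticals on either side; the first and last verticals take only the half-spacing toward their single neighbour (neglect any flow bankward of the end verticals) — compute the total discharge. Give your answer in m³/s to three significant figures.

w_2 = (7.5 − 0.0)/2 = 3.75 m; q_2 = 0.59 × 0.40 × 3.75 = 0.8850 m³/s
w_3 = (11.0 − 1.3)/2 = 4.85 m; q_3 = 1.02 × 1.23 × 4.85 = 6.085 m³/s
w_4 = (14.3 − 7.5)/2 = 3.4 m; q_4 = 1.09 × 1.29 × 3.4 = 4.781 m³/s
w_5 = (16.9 − 11.0)/2 = 2.95 m; q_5 = 0.86 × 0.75 × 2.95 = 1.903 m³/s
w_6 = (20.1 − 14.3)/2 = 2.9 m; q_6 = 0.75 × 0.57 × 2.9 = 1.240 m³/s
Stations 1, 7 contribute zero (depth or velocity is 0).
Q = Σ qᵢ = 14.89 m³/s

14.9 m³/s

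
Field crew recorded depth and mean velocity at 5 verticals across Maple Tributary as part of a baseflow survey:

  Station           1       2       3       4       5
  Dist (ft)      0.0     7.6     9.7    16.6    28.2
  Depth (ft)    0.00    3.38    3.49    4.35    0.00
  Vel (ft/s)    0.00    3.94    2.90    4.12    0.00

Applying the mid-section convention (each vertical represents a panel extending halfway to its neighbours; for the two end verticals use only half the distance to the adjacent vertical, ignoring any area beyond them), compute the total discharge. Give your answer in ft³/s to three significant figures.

w_2 = (9.7 − 0.0)/2 = 4.85 ft; q_2 = 3.94 × 3.38 × 4.85 = 64.59 ft³/s
w_3 = (16.6 − 7.6)/2 = 4.5 ft; q_3 = 2.90 × 3.49 × 4.5 = 45.54 ft³/s
w_4 = (28.2 − 9.7)/2 = 9.25 ft; q_4 = 4.12 × 4.35 × 9.25 = 165.8 ft³/s
Stations 1, 5 contribute zero (depth or velocity is 0).
Q = Σ qᵢ = 275.9 ft³/s

276 ft³/s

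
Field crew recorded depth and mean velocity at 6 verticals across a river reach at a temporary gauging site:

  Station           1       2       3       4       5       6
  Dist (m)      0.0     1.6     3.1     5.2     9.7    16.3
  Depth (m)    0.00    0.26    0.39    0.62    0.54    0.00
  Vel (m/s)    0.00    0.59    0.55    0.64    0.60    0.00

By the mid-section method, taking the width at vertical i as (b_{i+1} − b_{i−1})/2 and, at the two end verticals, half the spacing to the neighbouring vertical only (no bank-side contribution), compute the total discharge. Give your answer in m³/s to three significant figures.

3.73 m³/s

w_2 = (3.1 − 0.0)/2 = 1.55 m; q_2 = 0.59 × 0.26 × 1.55 = 0.2378 m³/s
w_3 = (5.2 − 1.6)/2 = 1.8 m; q_3 = 0.55 × 0.39 × 1.8 = 0.3861 m³/s
w_4 = (9.7 − 3.1)/2 = 3.3 m; q_4 = 0.64 × 0.62 × 3.3 = 1.309 m³/s
w_5 = (16.3 − 5.2)/2 = 5.55 m; q_5 = 0.60 × 0.54 × 5.55 = 1.798 m³/s
Stations 1, 6 contribute zero (depth or velocity is 0).
Q = Σ qᵢ = 3.732 m³/s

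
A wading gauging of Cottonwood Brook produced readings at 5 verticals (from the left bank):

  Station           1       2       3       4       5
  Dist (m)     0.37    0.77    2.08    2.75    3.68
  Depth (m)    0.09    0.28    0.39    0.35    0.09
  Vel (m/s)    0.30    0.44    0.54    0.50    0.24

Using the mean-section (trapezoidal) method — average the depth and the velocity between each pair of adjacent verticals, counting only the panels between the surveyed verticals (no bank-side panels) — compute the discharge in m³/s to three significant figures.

0.447 m³/s

Panel 1-2: Δb = 0.4 m, d̄ = (0.09+0.28)/2 = 0.185, v̄ = (0.30+0.44)/2 = 0.37 → q = 0.4×0.185×0.37 = 0.02738 m³/s
Panel 2-3: Δb = 1.31 m, d̄ = (0.28+0.39)/2 = 0.335, v̄ = (0.44+0.54)/2 = 0.49 → q = 1.31×0.335×0.49 = 0.2150 m³/s
Panel 3-4: Δb = 0.67 m, d̄ = (0.39+0.35)/2 = 0.37, v̄ = (0.54+0.50)/2 = 0.52 → q = 0.67×0.37×0.52 = 0.1289 m³/s
Panel 4-5: Δb = 0.93 m, d̄ = (0.35+0.09)/2 = 0.22, v̄ = (0.50+0.24)/2 = 0.37 → q = 0.93×0.22×0.37 = 0.07570 m³/s
Q = Σ q = 0.4470 m³/s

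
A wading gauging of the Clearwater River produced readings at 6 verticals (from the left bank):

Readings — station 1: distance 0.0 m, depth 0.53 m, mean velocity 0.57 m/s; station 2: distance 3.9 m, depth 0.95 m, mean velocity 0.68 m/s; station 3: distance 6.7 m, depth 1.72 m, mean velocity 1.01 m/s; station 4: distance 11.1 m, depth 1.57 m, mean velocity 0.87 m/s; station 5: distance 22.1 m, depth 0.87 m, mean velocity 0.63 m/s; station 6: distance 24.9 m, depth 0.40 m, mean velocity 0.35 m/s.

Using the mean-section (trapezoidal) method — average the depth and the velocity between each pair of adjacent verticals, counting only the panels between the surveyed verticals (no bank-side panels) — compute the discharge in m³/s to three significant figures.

Panel 1-2: Δb = 3.9 m, d̄ = (0.53+0.95)/2 = 0.74, v̄ = (0.57+0.68)/2 = 0.625 → q = 3.9×0.74×0.625 = 1.804 m³/s
Panel 2-3: Δb = 2.8 m, d̄ = (0.95+1.72)/2 = 1.335, v̄ = (0.68+1.01)/2 = 0.845 → q = 2.8×1.335×0.845 = 3.159 m³/s
Panel 3-4: Δb = 4.4 m, d̄ = (1.72+1.57)/2 = 1.645, v̄ = (1.01+0.87)/2 = 0.94 → q = 4.4×1.645×0.94 = 6.804 m³/s
Panel 4-5: Δb = 11 m, d̄ = (1.57+0.87)/2 = 1.22, v̄ = (0.87+0.63)/2 = 0.75 → q = 11×1.22×0.75 = 10.07 m³/s
Panel 5-6: Δb = 2.8 m, d̄ = (0.87+0.40)/2 = 0.635, v̄ = (0.63+0.35)/2 = 0.49 → q = 2.8×0.635×0.49 = 0.8712 m³/s
Q = Σ q = 22.70 m³/s

22.7 m³/s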